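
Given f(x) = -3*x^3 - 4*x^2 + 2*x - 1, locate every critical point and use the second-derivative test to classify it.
f'(x) = -9*x^2 - 8*x + 2

Solve f'(x) = 0:
  9*x^2 + 8*x - 2 = 0 has no rational roots; quadratic formula: x = (-8 ± √136)/18.
  ⇒ x = -sqrt(34)/9 - 4/9 ≈ -1.0923, -4/9 + sqrt(34)/9 ≈ 0.2034

f''(x) = -18*x - 8
Second-derivative test at each critical point:
  f''(-1.0923) = 11.6619 > 0 → local minimum
  f''(0.2034) = -11.6619 < 0 → local maximum

Critical points: x = -sqrt(34)/9 - 4/9 ≈ -1.0923 (local minimum); x = -4/9 + sqrt(34)/9 ≈ 0.2034 (local maximum)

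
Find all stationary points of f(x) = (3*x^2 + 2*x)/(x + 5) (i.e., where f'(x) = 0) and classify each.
f'(x) = (3*x^2 + 30*x + 10)/(x^2 + 10*x + 25)

Solve f'(x) = 0:
  f'(x) = (3*x^2 + 30*x + 10)/(x + 5)^2; the denominator is positive wherever f is defined, so f'(x) = 0 ⇔ 3*x^2 + 30*x + 10 = 0.
  3*x^2 + 30*x + 10 = 0 has no rational roots; quadratic formula: x = (-30 ± √780)/6.
  ⇒ x = -5 - sqrt(195)/3 ≈ -9.6547, -5 + sqrt(195)/3 ≈ -0.3453

f''(x) = 130/(x^3 + 15*x^2 + 75*x + 125)
Second-derivative test at each critical point:
  f''(-9.6547) = -1.2890 < 0 → local maximum
  f''(-0.3453) = 1.2890 > 0 → local minimum

Critical points: x = -5 - sqrt(195)/3 ≈ -9.6547 (local maximum); x = -5 + sqrt(195)/3 ≈ -0.3453 (local minimum)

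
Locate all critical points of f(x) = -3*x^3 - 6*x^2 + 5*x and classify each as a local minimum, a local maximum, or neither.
f'(x) = -9*x^2 - 12*x + 5

Solve f'(x) = 0:
  Factor: -9*x^2 - 12*x + 5 = -(3*x - 1)*(3*x + 5) = 0.
  ⇒ x = -5/3, 1/3

f''(x) = -18*x - 12
Second-derivative test at each critical point:
  f''(-5/3) = 18 > 0 → local minimum
  f''(1/3) = -18 < 0 → local maximum

Critical points: x = -5/3 (local minimum); x = 1/3 (local maximum)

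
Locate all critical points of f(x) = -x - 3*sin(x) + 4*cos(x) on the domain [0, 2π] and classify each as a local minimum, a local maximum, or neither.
f'(x) = -4*sin(x) - 3*cos(x) - 1

Solve f'(x) = 0 on [0, 2π]:
  f'(x) = 0 ⇔ -4*sin(x) - 3*cos(x) = 1. Write the left side as R·cos(x + φ) with R = √((-3)² + 4²) = 5, cos φ = -3/5, sin φ = 4/5; then cos(x + φ) = 1/5. Solve for x and keep the solutions lying in [0, 2π].
  ⇒ x = atan((-4 + 6*sqrt(6))/(-8*sqrt(6) - 3)) + pi ≈ 2.6994, atan((-6*sqrt(6) - 4)/(-3 + 8*sqrt(6))) + 2*pi ≈ 5.4383

f''(x) = 3*sin(x) - 4*cos(x)
Second-derivative test at each critical point:
  f''(2.6994) = 4.8990 > 0 → local minimum
  f''(5.4383) = -4.8990 < 0 → local maximum

Critical points: x = atan((-4 + 6*sqrt(6))/(-8*sqrt(6) - 3)) + pi ≈ 2.6994 (local minimum); x = atan((-6*sqrt(6) - 4)/(-3 + 8*sqrt(6))) + 2*pi ≈ 5.4383 (local maximum)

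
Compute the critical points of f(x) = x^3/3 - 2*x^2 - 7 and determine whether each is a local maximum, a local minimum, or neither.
f'(x) = x*(x - 4)

Solve f'(x) = 0:
  Factor: x^2 - 4*x = x*(x - 4) = 0.
  ⇒ x = 0, 4

f''(x) = 2*x - 4
Second-derivative test at each critical point:
  f''(0) = -4 < 0 → local maximum
  f''(4) = 4 > 0 → local minimum

Critical points: x = 0 (local maximum); x = 4 (local minimum)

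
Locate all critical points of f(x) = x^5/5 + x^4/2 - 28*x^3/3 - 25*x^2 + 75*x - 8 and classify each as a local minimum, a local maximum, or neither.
f'(x) = x^4 + 2*x^3 - 28*x^2 - 50*x + 75

Solve f'(x) = 0:
  Factor: x^4 + 2*x^3 - 28*x^2 - 50*x + 75 = (x - 5)*(x - 1)*(x + 3)*(x + 5) = 0.
  ⇒ x = -5, -3, 1, 5

f''(x) = 4*x^3 + 6*x^2 - 56*x - 50
Second-derivative test at each critical point:
  f''(-5) = -120 < 0 → local maximum
  f''(-3) = 64 > 0 → local minimum
  f''(1) = -96 < 0 → local maximum
  f''(5) = 320 > 0 → local minimum

Critical points: x = -5 (local maximum); x = -3 (local minimum); x = 1 (local maximum); x = 5 (local minimum)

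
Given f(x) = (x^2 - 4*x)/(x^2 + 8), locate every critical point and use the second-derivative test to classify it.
f'(x) = 4*(x^2 + 4*x - 8)/(x^4 + 16*x^2 + 64)

Solve f'(x) = 0:
  f'(x) = 4*(x^2 + 4*x - 8)/(x^2 + 8)^2; the denominator is positive wherever f is defined, so f'(x) = 0 ⇔ 4*x^2 + 16*x - 32 = 0.
  Factor: 4*x^2 + 16*x - 32 = 4*(x^2 + 4*x - 8); x^2 + 4*x - 8 = 0 has no rational roots; quadratic formula: x = (-4 ± √48)/2.
  ⇒ x = -2*sqrt(3) - 2 ≈ -5.4641, -2 + 2*sqrt(3) ≈ 1.4641

f''(x) = 8*(-x^3 - 6*x^2 + 24*x + 16)/(x^6 + 24*x^4 + 192*x^2 + 512)
Second-derivative test at each critical point:
  f''(-5.4641) = -0.0193 < 0 → local maximum
  f''(1.4641) = 0.2693 > 0 → local minimum

Critical points: x = -2*sqrt(3) - 2 ≈ -5.4641 (local maximum); x = -2 + 2*sqrt(3) ≈ 1.4641 (local minimum)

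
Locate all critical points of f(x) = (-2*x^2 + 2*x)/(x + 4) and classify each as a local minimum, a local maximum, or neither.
f'(x) = 2*(-x^2 - 8*x + 4)/(x^2 + 8*x + 16)

Solve f'(x) = 0:
  f'(x) = -2*(x^2 + 8*x - 4)/(x + 4)^2; the denominator is positive wherever f is defined, so f'(x) = 0 ⇔ -2*x^2 - 16*x + 8 = 0.
  Factor: -2*x^2 - 16*x + 8 = -2*(x^2 + 8*x - 4); x^2 + 8*x - 4 = 0 has no rational roots; quadratic formula: x = (-8 ± √80)/2.
  ⇒ x = -2*sqrt(5) - 4 ≈ -8.4721, -4 + 2*sqrt(5) ≈ 0.4721

f''(x) = -80/(x^3 + 12*x^2 + 48*x + 64)
Second-derivative test at each critical point:
  f''(-8.4721) = 0.8944 > 0 → local minimum
  f''(0.4721) = -0.8944 < 0 → local maximum

Critical points: x = -2*sqrt(5) - 4 ≈ -8.4721 (local minimum); x = -4 + 2*sqrt(5) ≈ 0.4721 (local maximum)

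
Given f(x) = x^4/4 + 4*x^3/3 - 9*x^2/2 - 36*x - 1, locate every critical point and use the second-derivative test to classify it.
f'(x) = x^3 + 4*x^2 - 9*x - 36

Solve f'(x) = 0:
  Factor: x^3 + 4*x^2 - 9*x - 36 = (x - 3)*(x + 3)*(x + 4) = 0.
  ⇒ x = -4, -3, 3

f''(x) = 3*x^2 + 8*x - 9
Second-derivative test at each critical point:
  f''(-4) = 7 > 0 → local minimum
  f''(-3) = -6 < 0 → local maximum
  f''(3) = 42 > 0 → local minimum

Critical points: x = -4 (local minimum); x = -3 (local maximum); x = 3 (local minimum)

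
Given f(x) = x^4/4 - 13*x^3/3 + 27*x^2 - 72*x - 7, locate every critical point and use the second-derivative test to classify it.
f'(x) = x^3 - 13*x^2 + 54*x - 72

Solve f'(x) = 0:
  Factor: x^3 - 13*x^2 + 54*x - 72 = (x - 6)*(x - 4)*(x - 3) = 0.
  ⇒ x = 3, 4, 6

f''(x) = 3*x^2 - 26*x + 54
Second-derivative test at each critical point:
  f''(3) = 3 > 0 → local minimum
  f''(4) = -2 < 0 → local maximum
  f''(6) = 6 > 0 → local minimum

Critical points: x = 3 (local minimum); x = 4 (local maximum); x = 6 (local minimum)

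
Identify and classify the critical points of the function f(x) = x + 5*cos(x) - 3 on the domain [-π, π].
f'(x) = 1 - 5*sin(x)

Solve f'(x) = 0 on [-π, π]:
  f'(x) = 0 ⇔ sin(x) = 1/5, i.e. x = arcsin(1/5) + 2nπ or x = π − arcsin(1/5) + 2nπ; keep the solutions lying in [-π, π].
  ⇒ x = asin(1/5) ≈ 0.2014, pi - asin(1/5) ≈ 2.9402

f''(x) = -5*cos(x)
Second-derivative test at each critical point:
  f''(0.2014) = -4.8990 < 0 → local maximum
  f''(2.9402) = 4.8990 > 0 → local minimum

Critical points: x = asin(1/5) ≈ 0.2014 (local maximum); x = pi - asin(1/5) ≈ 2.9402 (local minimum)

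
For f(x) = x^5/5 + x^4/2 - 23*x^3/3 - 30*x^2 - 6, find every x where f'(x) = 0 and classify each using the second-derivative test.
f'(x) = x*(x^3 + 2*x^2 - 23*x - 60)

Solve f'(x) = 0:
  Factor: x^4 + 2*x^3 - 23*x^2 - 60*x = x*(x - 5)*(x + 3)*(x + 4) = 0.
  ⇒ x = -4, -3, 0, 5

f''(x) = 4*x^3 + 6*x^2 - 46*x - 60
Second-derivative test at each critical point:
  f''(-4) = -36 < 0 → local maximum
  f''(-3) = 24 > 0 → local minimum
  f''(0) = -60 < 0 → local maximum
  f''(5) = 360 > 0 → local minimum

Critical points: x = -4 (local maximum); x = -3 (local minimum); x = 0 (local maximum); x = 5 (local minimum)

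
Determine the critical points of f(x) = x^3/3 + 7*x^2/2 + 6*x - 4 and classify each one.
f'(x) = x^2 + 7*x + 6

Solve f'(x) = 0:
  Factor: x^2 + 7*x + 6 = (x + 1)*(x + 6) = 0.
  ⇒ x = -6, -1

f''(x) = 2*x + 7
Second-derivative test at each critical point:
  f''(-6) = -5 < 0 → local maximum
  f''(-1) = 5 > 0 → local minimum

Critical points: x = -6 (local maximum); x = -1 (local minimum)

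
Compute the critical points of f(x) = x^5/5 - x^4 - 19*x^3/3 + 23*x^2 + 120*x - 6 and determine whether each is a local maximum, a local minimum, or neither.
f'(x) = x^4 - 4*x^3 - 19*x^2 + 46*x + 120

Solve f'(x) = 0:
  Factor: x^4 - 4*x^3 - 19*x^2 + 46*x + 120 = (x - 5)*(x - 4)*(x + 2)*(x + 3) = 0.
  ⇒ x = -3, -2, 4, 5

f''(x) = 4*x^3 - 12*x^2 - 38*x + 46
Second-derivative test at each critical point:
  f''(-3) = -56 < 0 → local maximum
  f''(-2) = 42 > 0 → local minimum
  f''(4) = -42 < 0 → local maximum
  f''(5) = 56 > 0 → local minimum

Critical points: x = -3 (local maximum); x = -2 (local minimum); x = 4 (local maximum); x = 5 (local minimum)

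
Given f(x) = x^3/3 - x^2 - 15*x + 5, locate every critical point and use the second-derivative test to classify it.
f'(x) = x^2 - 2*x - 15

Solve f'(x) = 0:
  Factor: x^2 - 2*x - 15 = (x - 5)*(x + 3) = 0.
  ⇒ x = -3, 5

f''(x) = 2*x - 2
Second-derivative test at each critical point:
  f''(-3) = -8 < 0 → local maximum
  f''(5) = 8 > 0 → local minimum

Critical points: x = -3 (local maximum); x = 5 (local minimum)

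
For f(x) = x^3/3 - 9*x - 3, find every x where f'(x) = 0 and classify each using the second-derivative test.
f'(x) = x^2 - 9

Solve f'(x) = 0:
  Factor: x^2 - 9 = (x - 3)*(x + 3) = 0.
  ⇒ x = -3, 3

f''(x) = 2*x
Second-derivative test at each critical point:
  f''(-3) = -6 < 0 → local maximum
  f''(3) = 6 > 0 → local minimum

Critical points: x = -3 (local maximum); x = 3 (local minimum)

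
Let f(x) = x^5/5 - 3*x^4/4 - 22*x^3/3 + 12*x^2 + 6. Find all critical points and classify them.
f'(x) = x*(x^3 - 3*x^2 - 22*x + 24)

Solve f'(x) = 0:
  Factor: x^4 - 3*x^3 - 22*x^2 + 24*x = x*(x - 6)*(x - 1)*(x + 4) = 0.
  ⇒ x = -4, 0, 1, 6

f''(x) = 4*x^3 - 9*x^2 - 44*x + 24
Second-derivative test at each critical point:
  f''(-4) = -200 < 0 → local maximum
  f''(0) = 24 > 0 → local minimum
  f''(1) = -25 < 0 → local maximum
  f''(6) = 300 > 0 → local minimum

Critical points: x = -4 (local maximum); x = 0 (local minimum); x = 1 (local maximum); x = 6 (local minimum)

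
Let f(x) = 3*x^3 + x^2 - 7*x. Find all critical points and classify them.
f'(x) = 9*x^2 + 2*x - 7

Solve f'(x) = 0:
  Factor: 9*x^2 + 2*x - 7 = (x + 1)*(9*x - 7) = 0.
  ⇒ x = -1, 7/9

f''(x) = 18*x + 2
Second-derivative test at each critical point:
  f''(-1) = -16 < 0 → local maximum
  f''(7/9) = 16 > 0 → local minimum

Critical points: x = -1 (local maximum); x = 7/9 (local minimum)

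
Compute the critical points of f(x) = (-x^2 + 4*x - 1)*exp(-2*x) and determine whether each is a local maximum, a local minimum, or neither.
f'(x) = 2*(x^2 - 5*x + 3)*exp(-2*x)

Solve f'(x) = 0:
  f'(x) = (2*x^2 - 10*x + 6)·exp(-2*x) and exp(-2*x) > 0 for every x, so f'(x) = 0 ⇔ 2*x^2 - 10*x + 6 = 0.
  Factor: 2*x^2 - 10*x + 6 = 2*(x^2 - 5*x + 3); x^2 - 5*x + 3 = 0 has no rational roots; quadratic formula: x = (5 ± √13)/2.
  ⇒ x = 5/2 - sqrt(13)/2 ≈ 0.6972, sqrt(13)/2 + 5/2 ≈ 4.3028

f''(x) = 2*(-2*x^2 + 12*x - 11)*exp(-2*x)
Second-derivative test at each critical point:
  f''(0.6972) = -1.7881 < 0 → local maximum
  f''(4.3028) = 0.0013 > 0 → local minimum

Critical points: x = 5/2 - sqrt(13)/2 ≈ 0.6972 (local maximum); x = sqrt(13)/2 + 5/2 ≈ 4.3028 (local minimum)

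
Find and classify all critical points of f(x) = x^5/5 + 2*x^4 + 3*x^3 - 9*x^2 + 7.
f'(x) = x*(x^3 + 8*x^2 + 9*x - 18)

Solve f'(x) = 0:
  Factor: x^4 + 8*x^3 + 9*x^2 - 18*x = x*(x - 1)*(x + 3)*(x + 6) = 0.
  ⇒ x = -6, -3, 0, 1

f''(x) = 4*x^3 + 24*x^2 + 18*x - 18
Second-derivative test at each critical point:
  f''(-6) = -126 < 0 → local maximum
  f''(-3) = 36 > 0 → local minimum
  f''(0) = -18 < 0 → local maximum
  f''(1) = 28 > 0 → local minimum

Critical points: x = -6 (local maximum); x = -3 (local minimum); x = 0 (local maximum); x = 1 (local minimum)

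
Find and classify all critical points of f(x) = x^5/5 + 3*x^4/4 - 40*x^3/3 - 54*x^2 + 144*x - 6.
f'(x) = x^4 + 3*x^3 - 40*x^2 - 108*x + 144

Solve f'(x) = 0:
  Factor: x^4 + 3*x^3 - 40*x^2 - 108*x + 144 = (x - 6)*(x - 1)*(x + 4)*(x + 6) = 0.
  ⇒ x = -6, -4, 1, 6

f''(x) = 4*x^3 + 9*x^2 - 80*x - 108
Second-derivative test at each critical point:
  f''(-6) = -168 < 0 → local maximum
  f''(-4) = 100 > 0 → local minimum
  f''(1) = -175 < 0 → local maximum
  f''(6) = 600 > 0 → local minimum

Critical points: x = -6 (local maximum); x = -4 (local minimum); x = 1 (local maximum); x = 6 (local minimum)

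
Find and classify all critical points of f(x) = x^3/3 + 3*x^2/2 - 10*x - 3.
f'(x) = x^2 + 3*x - 10

Solve f'(x) = 0:
  Factor: x^2 + 3*x - 10 = (x - 2)*(x + 5) = 0.
  ⇒ x = -5, 2

f''(x) = 2*x + 3
Second-derivative test at each critical point:
  f''(-5) = -7 < 0 → local maximum
  f''(2) = 7 > 0 → local minimum

Critical points: x = -5 (local maximum); x = 2 (local minimum)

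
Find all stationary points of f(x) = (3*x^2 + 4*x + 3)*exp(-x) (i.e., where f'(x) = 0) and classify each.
f'(x) = (-3*x^2 + 2*x + 1)*exp(-x)

Solve f'(x) = 0:
  f'(x) = (-3*x^2 + 2*x + 1)·exp(-x) and exp(-x) > 0 for every x, so f'(x) = 0 ⇔ -3*x^2 + 2*x + 1 = 0.
  Factor: -3*x^2 + 2*x + 1 = -(x - 1)*(3*x + 1) = 0.
  ⇒ x = -1/3, 1

f''(x) = (3*x^2 - 8*x + 1)*exp(-x)
Second-derivative test at each critical point:
  f''(-1/3) = 5.5824 > 0 → local minimum
  f''(1) = -1.4715 < 0 → local maximum

Critical points: x = -1/3 (local minimum); x = 1 (local maximum)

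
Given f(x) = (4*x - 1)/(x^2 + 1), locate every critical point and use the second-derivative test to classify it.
f'(x) = 2*(-2*x^2 + x + 2)/(x^4 + 2*x^2 + 1)

Solve f'(x) = 0:
  f'(x) = -2*(2*x^2 - x - 2)/(x^2 + 1)^2; the denominator is positive wherever f is defined, so f'(x) = 0 ⇔ -4*x^2 + 2*x + 4 = 0.
  Factor: -4*x^2 + 2*x + 4 = -2*(2*x^2 - x - 2); 2*x^2 - x - 2 = 0 has no rational roots; quadratic formula: x = (1 ± √17)/4.
  ⇒ x = 1/4 - sqrt(17)/4 ≈ -0.7808, 1/4 + sqrt(17)/4 ≈ 1.2808

f''(x) = 2*(4*x^2*(4*x - 1) + (1 - 12*x)*(x^2 + 1))/(x^2 + 1)^3
Second-derivative test at each critical point:
  f''(-0.7808) = 3.1828 > 0 → local minimum
  f''(1.2808) = -1.1828 < 0 → local maximum

Critical points: x = 1/4 - sqrt(17)/4 ≈ -0.7808 (local minimum); x = 1/4 + sqrt(17)/4 ≈ 1.2808 (local maximum)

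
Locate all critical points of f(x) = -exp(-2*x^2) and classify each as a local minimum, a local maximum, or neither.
f'(x) = 4*x*exp(-2*x^2)

Solve f'(x) = 0:
  f'(x) = (4*x)·exp(-2*x^2) and exp(-2*x^2) > 0 for every x, so f'(x) = 0 ⇔ 4*x = 0.
  4*x = 0.
  ⇒ x = 0

f''(x) = 4*(1 - 4*x^2)*exp(-2*x^2)
Second-derivative test at each critical point:
  f''(0) = 4 > 0 → local minimum

Critical points: x = 0 (local minimum)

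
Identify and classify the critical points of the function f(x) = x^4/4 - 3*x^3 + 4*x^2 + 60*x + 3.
f'(x) = x^3 - 9*x^2 + 8*x + 60

Solve f'(x) = 0:
  Factor: x^3 - 9*x^2 + 8*x + 60 = (x - 6)*(x - 5)*(x + 2) = 0.
  ⇒ x = -2, 5, 6

f''(x) = 3*x^2 - 18*x + 8
Second-derivative test at each critical point:
  f''(-2) = 56 > 0 → local minimum
  f''(5) = -7 < 0 → local maximum
  f''(6) = 8 > 0 → local minimum

Critical points: x = -2 (local minimum); x = 5 (local maximum); x = 6 (local minimum)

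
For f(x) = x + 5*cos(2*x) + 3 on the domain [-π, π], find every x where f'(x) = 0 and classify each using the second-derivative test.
f'(x) = 1 - 10*sin(2*x)

Solve f'(x) = 0 on [-π, π]:
  f'(x) = 0 ⇔ sin(2*x) = 1/10, i.e. 2*x = arcsin(1/10) + 2nπ or 2*x = π − arcsin(1/10) + 2nπ; keep the solutions lying in [-π, π].
  ⇒ x = -pi + asin(1/10)/2 ≈ -3.0915, -pi/2 - asin(1/10)/2 ≈ -1.6209, asin(1/10)/2 ≈ 0.0501, -asin(1/10)/2 + pi/2 ≈ 1.5207

f''(x) = -20*cos(2*x)
Second-derivative test at each critical point:
  f''(-3.0915) = -19.8997 < 0 → local maximum
  f''(-1.6209) = 19.8997 > 0 → local minimum
  f''(0.0501) = -19.8997 < 0 → local maximum
  f''(1.5207) = 19.8997 > 0 → local minimum

Critical points: x = -pi + asin(1/10)/2 ≈ -3.0915 (local maximum); x = -pi/2 - asin(1/10)/2 ≈ -1.6209 (local minimum); x = asin(1/10)/2 ≈ 0.0501 (local maximum); x = -asin(1/10)/2 + pi/2 ≈ 1.5207 (local minimum)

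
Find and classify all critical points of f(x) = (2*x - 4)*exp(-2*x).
f'(x) = 2*(5 - 2*x)*exp(-2*x)

Solve f'(x) = 0:
  f'(x) = (10 - 4*x)·exp(-2*x) and exp(-2*x) > 0 for every x, so f'(x) = 0 ⇔ 10 - 4*x = 0.
  Factor: 10 - 4*x = -2*(2*x - 5) = 0.
  ⇒ x = 5/2

f''(x) = 8*(x - 3)*exp(-2*x)
Second-derivative test at each critical point:
  f''(5/2) = -0.0270 < 0 → local maximum

Critical points: x = 5/2 (local maximum)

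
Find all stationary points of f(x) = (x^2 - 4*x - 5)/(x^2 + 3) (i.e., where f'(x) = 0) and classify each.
f'(x) = 4*(x^2 + 4*x - 3)/(x^4 + 6*x^2 + 9)

Solve f'(x) = 0:
  f'(x) = 4*(x^2 + 4*x - 3)/(x^2 + 3)^2; the denominator is positive wherever f is defined, so f'(x) = 0 ⇔ 4*x^2 + 16*x - 12 = 0.
  Factor: 4*x^2 + 16*x - 12 = 4*(x^2 + 4*x - 3); x^2 + 4*x - 3 = 0 has no rational roots; quadratic formula: x = (-4 ± √28)/2.
  ⇒ x = -sqrt(7) - 2 ≈ -4.6458, -2 + sqrt(7) ≈ 0.6458

f''(x) = 8*(-x^3 - 6*x^2 + 9*x + 6)/(x^6 + 9*x^4 + 27*x^2 + 27)
Second-derivative test at each critical point:
  f''(-4.6458) = -0.0350 < 0 → local maximum
  f''(0.6458) = 1.8128 > 0 → local minimum

Critical points: x = -sqrt(7) - 2 ≈ -4.6458 (local maximum); x = -2 + sqrt(7) ≈ 0.6458 (local minimum)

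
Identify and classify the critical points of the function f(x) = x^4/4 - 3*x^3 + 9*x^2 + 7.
f'(x) = x*(x^2 - 9*x + 18)

Solve f'(x) = 0:
  Factor: x^3 - 9*x^2 + 18*x = x*(x - 6)*(x - 3) = 0.
  ⇒ x = 0, 3, 6

f''(x) = 3*x^2 - 18*x + 18
Second-derivative test at each critical point:
  f''(0) = 18 > 0 → local minimum
  f''(3) = -9 < 0 → local maximum
  f''(6) = 18 > 0 → local minimum

Critical points: x = 0 (local minimum); x = 3 (local maximum); x = 6 (local minimum)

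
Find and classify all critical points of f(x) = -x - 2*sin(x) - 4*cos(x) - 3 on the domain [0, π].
f'(x) = 4*sin(x) - 2*cos(x) - 1

Solve f'(x) = 0 on [0, π]:
  f'(x) = 0 ⇔ 4*sin(x) - 2*cos(x) = 1. Write the left side as R·cos(x + φ) with R = √((-2)² + (-4)²) = 2*sqrt(5), cos φ = -sqrt(5)/5, sin φ = -2*sqrt(5)/5; then cos(x + φ) = sqrt(5)/10. Solve for x and keep the solutions lying in [0, π].
  ⇒ x = atan((2 + sqrt(19))/(-1 + 2*sqrt(19))) ≈ 0.6892

f''(x) = 2*sin(x) + 4*cos(x)
Second-derivative test at each critical point:
  f''(0.6892) = 4.3589 > 0 → local minimum

Critical points: x = atan((2 + sqrt(19))/(-1 + 2*sqrt(19))) ≈ 0.6892 (local minimum)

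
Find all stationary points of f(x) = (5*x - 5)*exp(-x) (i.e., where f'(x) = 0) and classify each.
f'(x) = 5*(2 - x)*exp(-x)

Solve f'(x) = 0:
  f'(x) = (10 - 5*x)·exp(-x) and exp(-x) > 0 for every x, so f'(x) = 0 ⇔ 10 - 5*x = 0.
  Factor: 10 - 5*x = -5*(x - 2) = 0.
  ⇒ x = 2

f''(x) = 5*(x - 3)*exp(-x)
Second-derivative test at each critical point:
  f''(2) = -0.6767 < 0 → local maximum

Critical points: x = 2 (local maximum)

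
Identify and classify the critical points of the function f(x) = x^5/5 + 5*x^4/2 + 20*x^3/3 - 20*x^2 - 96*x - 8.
f'(x) = x^4 + 10*x^3 + 20*x^2 - 40*x - 96

Solve f'(x) = 0:
  Factor: x^4 + 10*x^3 + 20*x^2 - 40*x - 96 = (x - 2)*(x + 2)*(x + 4)*(x + 6) = 0.
  ⇒ x = -6, -4, -2, 2

f''(x) = 4*x^3 + 30*x^2 + 40*x - 40
Second-derivative test at each critical point:
  f''(-6) = -64 < 0 → local maximum
  f''(-4) = 24 > 0 → local minimum
  f''(-2) = -32 < 0 → local maximum
  f''(2) = 192 > 0 → local minimum

Critical points: x = -6 (local maximum); x = -4 (local minimum); x = -2 (local maximum); x = 2 (local minimum)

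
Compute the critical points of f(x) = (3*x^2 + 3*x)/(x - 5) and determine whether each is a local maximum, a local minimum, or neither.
f'(x) = 3*(x^2 - 10*x - 5)/(x^2 - 10*x + 25)

Solve f'(x) = 0:
  f'(x) = 3*(x^2 - 10*x - 5)/(x - 5)^2; the denominator is positive wherever f is defined, so f'(x) = 0 ⇔ 3*x^2 - 30*x - 15 = 0.
  Factor: 3*x^2 - 30*x - 15 = 3*(x^2 - 10*x - 5); x^2 - 10*x - 5 = 0 has no rational roots; quadratic formula: x = (10 ± √120)/2.
  ⇒ x = 5 - sqrt(30) ≈ -0.4772, 5 + sqrt(30) ≈ 10.4772

f''(x) = 180/(x^3 - 15*x^2 + 75*x - 125)
Second-derivative test at each critical point:
  f''(-0.4772) = -1.0954 < 0 → local maximum
  f''(10.4772) = 1.0954 > 0 → local minimum

Critical points: x = 5 - sqrt(30) ≈ -0.4772 (local maximum); x = 5 + sqrt(30) ≈ 10.4772 (local minimum)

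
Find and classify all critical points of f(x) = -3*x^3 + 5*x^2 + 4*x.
f'(x) = -9*x^2 + 10*x + 4

Solve f'(x) = 0:
  9*x^2 - 10*x - 4 = 0 has no rational roots; quadratic formula: x = (10 ± √244)/18.
  ⇒ x = 5/9 - sqrt(61)/9 ≈ -0.3122, 5/9 + sqrt(61)/9 ≈ 1.4234

f''(x) = 10 - 18*x
Second-derivative test at each critical point:
  f''(-0.3122) = 15.6205 > 0 → local minimum
  f''(1.4234) = -15.6205 < 0 → local maximum

Critical points: x = 5/9 - sqrt(61)/9 ≈ -0.3122 (local minimum); x = 5/9 + sqrt(61)/9 ≈ 1.4234 (local maximum)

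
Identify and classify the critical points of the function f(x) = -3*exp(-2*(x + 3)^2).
f'(x) = 12*(x + 3)*exp(-2*(x + 3)^2)

Solve f'(x) = 0:
  f'(x) = (12*x + 36)·exp(-2*(x + 3)^2) and exp(-2*(x + 3)^2) > 0 for every x, so f'(x) = 0 ⇔ 12*x + 36 = 0.
  Factor: 12*x + 36 = 12*(x + 3) = 0.
  ⇒ x = -3

f''(x) = 12*(1 - 4*(x + 3)^2)*exp(-2*(x + 3)^2)
Second-derivative test at each critical point:
  f''(-3) = 12 > 0 → local minimum

Critical points: x = -3 (local minimum)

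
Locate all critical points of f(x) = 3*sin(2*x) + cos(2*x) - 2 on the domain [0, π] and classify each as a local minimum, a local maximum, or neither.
f'(x) = -2*sin(2*x) + 6*cos(2*x)

Solve f'(x) = 0 on [0, π]:
  f'(x) = 0 ⇔ 3*cos(2*x) = sin(2*x) ⇔ tan(2*x) = 3, i.e. 2*x = arctan(3) + nπ; keep the solutions lying in [0, π].
  ⇒ x = atan(3)/2 ≈ 0.6245, atan(3)/2 + pi/2 ≈ 2.1953

f''(x) = -12*sin(2*x) - 4*cos(2*x)
Second-derivative test at each critical point:
  f''(0.6245) = -12.6491 < 0 → local maximum
  f''(2.1953) = 12.6491 > 0 → local minimum

Critical points: x = atan(3)/2 ≈ 0.6245 (local maximum); x = atan(3)/2 + pi/2 ≈ 2.1953 (local minimum)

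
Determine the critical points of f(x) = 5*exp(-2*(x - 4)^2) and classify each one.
f'(x) = 20*(4 - x)*exp(-2*(x - 4)^2)

Solve f'(x) = 0:
  f'(x) = (80 - 20*x)·exp(-2*(x - 4)^2) and exp(-2*(x - 4)^2) > 0 for every x, so f'(x) = 0 ⇔ 80 - 20*x = 0.
  Factor: 80 - 20*x = -20*(x - 4) = 0.
  ⇒ x = 4

f''(x) = 20*(4*(x - 4)^2 - 1)*exp(-2*(x - 4)^2)
Second-derivative test at each critical point:
  f''(4) = -20 < 0 → local maximum

Critical points: x = 4 (local maximum)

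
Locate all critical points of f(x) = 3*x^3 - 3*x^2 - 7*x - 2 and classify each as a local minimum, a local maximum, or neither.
f'(x) = 9*x^2 - 6*x - 7

Solve f'(x) = 0:
  9*x^2 - 6*x - 7 = 0 has no rational roots; quadratic formula: x = (6 ± √288)/18.
  ⇒ x = 1/3 - 2*sqrt(2)/3 ≈ -0.6095, 1/3 + 2*sqrt(2)/3 ≈ 1.2761

f''(x) = 18*x - 6
Second-derivative test at each critical point:
  f''(-0.6095) = -16.9706 < 0 → local maximum
  f''(1.2761) = 16.9706 > 0 → local minimum

Critical points: x = 1/3 - 2*sqrt(2)/3 ≈ -0.6095 (local maximum); x = 1/3 + 2*sqrt(2)/3 ≈ 1.2761 (local minimum)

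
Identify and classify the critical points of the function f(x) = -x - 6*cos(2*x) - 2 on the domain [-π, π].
f'(x) = 12*sin(2*x) - 1

Solve f'(x) = 0 on [-π, π]:
  f'(x) = 0 ⇔ sin(2*x) = 1/12, i.e. 2*x = arcsin(1/12) + 2nπ or 2*x = π − arcsin(1/12) + 2nπ; keep the solutions lying in [-π, π].
  ⇒ x = -pi + asin(1/12)/2 ≈ -3.0999, -pi/2 - asin(1/12)/2 ≈ -1.6125, asin(1/12)/2 ≈ 0.0417, -asin(1/12)/2 + pi/2 ≈ 1.5291

f''(x) = 24*cos(2*x)
Second-derivative test at each critical point:
  f''(-3.0999) = 23.9165 > 0 → local minimum
  f''(-1.6125) = -23.9165 < 0 → local maximum
  f''(0.0417) = 23.9165 > 0 → local minimum
  f''(1.5291) = -23.9165 < 0 → local maximum

Critical points: x = -pi + asin(1/12)/2 ≈ -3.0999 (local minimum); x = -pi/2 - asin(1/12)/2 ≈ -1.6125 (local maximum); x = asin(1/12)/2 ≈ 0.0417 (local minimum); x = -asin(1/12)/2 + pi/2 ≈ 1.5291 (local maximum)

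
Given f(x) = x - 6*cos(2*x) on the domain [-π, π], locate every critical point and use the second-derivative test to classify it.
f'(x) = 12*sin(2*x) + 1

Solve f'(x) = 0 on [-π, π]:
  f'(x) = 0 ⇔ sin(2*x) = -1/12, i.e. 2*x = arcsin(-1/12) + 2nπ or 2*x = π − arcsin(-1/12) + 2nπ; keep the solutions lying in [-π, π].
  ⇒ x = -pi/2 + asin(1/12)/2 ≈ -1.5291, -asin(1/12)/2 ≈ -0.0417, asin(1/12)/2 + pi/2 ≈ 1.6125, pi - asin(1/12)/2 ≈ 3.0999

f''(x) = 24*cos(2*x)
Second-derivative test at each critical point:
  f''(-1.5291) = -23.9165 < 0 → local maximum
  f''(-0.0417) = 23.9165 > 0 → local minimum
  f''(1.6125) = -23.9165 < 0 → local maximum
  f''(3.0999) = 23.9165 > 0 → local minimum

Critical points: x = -pi/2 + asin(1/12)/2 ≈ -1.5291 (local maximum); x = -asin(1/12)/2 ≈ -0.0417 (local minimum); x = asin(1/12)/2 + pi/2 ≈ 1.6125 (local maximum); x = pi - asin(1/12)/2 ≈ 3.0999 (local minimum)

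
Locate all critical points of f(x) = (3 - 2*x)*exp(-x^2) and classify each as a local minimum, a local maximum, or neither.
f'(x) = 2*(x*(2*x - 3) - 1)*exp(-x^2)

Solve f'(x) = 0:
  f'(x) = (4*x^2 - 6*x - 2)·exp(-x^2) and exp(-x^2) > 0 for every x, so f'(x) = 0 ⇔ 4*x^2 - 6*x - 2 = 0.
  Factor: 4*x^2 - 6*x - 2 = 2*(2*x^2 - 3*x - 1); 2*x^2 - 3*x - 1 = 0 has no rational roots; quadratic formula: x = (3 ± √17)/4.
  ⇒ x = 3/4 - sqrt(17)/4 ≈ -0.2808, 3/4 + sqrt(17)/4 ≈ 1.7808

f''(x) = 2*(2*x^2*(3 - 2*x) + 6*x - 3)*exp(-x^2)
Second-derivative test at each critical point:
  f''(-0.2808) = -7.6211 < 0 → local maximum
  f''(1.7808) = 0.3460 > 0 → local minimum

Critical points: x = 3/4 - sqrt(17)/4 ≈ -0.2808 (local maximum); x = 3/4 + sqrt(17)/4 ≈ 1.7808 (local minimum)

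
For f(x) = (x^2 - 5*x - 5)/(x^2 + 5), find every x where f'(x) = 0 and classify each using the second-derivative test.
f'(x) = 5*(x^2 + 4*x - 5)/(x^4 + 10*x^2 + 25)

Solve f'(x) = 0:
  f'(x) = 5*(x - 1)*(x + 5)/(x^2 + 5)^2; the denominator is positive wherever f is defined, so f'(x) = 0 ⇔ 5*x^2 + 20*x - 25 = 0.
  Factor: 5*x^2 + 20*x - 25 = 5*(x - 1)*(x + 5) = 0.
  ⇒ x = -5, 1

f''(x) = 10*(-x^3 - 6*x^2 + 15*x + 10)/(x^6 + 15*x^4 + 75*x^2 + 125)
Second-derivative test at each critical point:
  f''(-5) = -1/30 < 0 → local maximum
  f''(1) = 5/6 > 0 → local minimum

Critical points: x = -5 (local maximum); x = 1 (local minimum)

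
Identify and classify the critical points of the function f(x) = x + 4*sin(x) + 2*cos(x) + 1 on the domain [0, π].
f'(x) = -2*sin(x) + 4*cos(x) + 1

Solve f'(x) = 0 on [0, π]:
  f'(x) = 0 ⇔ -2*sin(x) + 4*cos(x) = -1. Write the left side as R·cos(x + φ) with R = √(4² + 2²) = 2*sqrt(5), cos φ = 2*sqrt(5)/5, sin φ = sqrt(5)/5; then cos(x + φ) = -sqrt(5)/10. Solve for x and keep the solutions lying in [0, π].
  ⇒ x = atan((1 + 2*sqrt(19))/(-2 + sqrt(19))) ≈ 1.3327

f''(x) = -4*sin(x) - 2*cos(x)
Second-derivative test at each critical point:
  f''(1.3327) = -4.3589 < 0 → local maximum

Critical points: x = atan((1 + 2*sqrt(19))/(-2 + sqrt(19))) ≈ 1.3327 (local maximum)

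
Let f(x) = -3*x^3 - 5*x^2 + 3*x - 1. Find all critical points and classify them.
f'(x) = -9*x^2 - 10*x + 3

Solve f'(x) = 0:
  9*x^2 + 10*x - 3 = 0 has no rational roots; quadratic formula: x = (-10 ± √208)/18.
  ⇒ x = -2*sqrt(13)/9 - 5/9 ≈ -1.3568, -5/9 + 2*sqrt(13)/9 ≈ 0.2457

f''(x) = -18*x - 10
Second-derivative test at each critical point:
  f''(-1.3568) = 14.4222 > 0 → local minimum
  f''(0.2457) = -14.4222 < 0 → local maximum

Critical points: x = -2*sqrt(13)/9 - 5/9 ≈ -1.3568 (local minimum); x = -5/9 + 2*sqrt(13)/9 ≈ 0.2457 (local maximum)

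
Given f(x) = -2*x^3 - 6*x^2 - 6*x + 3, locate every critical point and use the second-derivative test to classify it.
f'(x) = -6*x^2 - 12*x - 6

Solve f'(x) = 0:
  Factor: -6*x^2 - 12*x - 6 = -6*(x + 1)^2 = 0.
  ⇒ x = -1

f''(x) = -12*x - 12
Second-derivative test at each critical point:
  f''(-1) = 0, so the second-derivative test is inconclusive; use the first-derivative test: f'(-5/4) = -0.3750, f'(-3/4) = -0.3750 — f' is negative on both sides (no sign change) → neither a local maximum nor a local minimum

Critical points: x = -1 (neither)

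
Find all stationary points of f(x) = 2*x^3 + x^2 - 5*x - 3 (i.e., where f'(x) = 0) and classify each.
f'(x) = 6*x^2 + 2*x - 5

Solve f'(x) = 0:
  6*x^2 + 2*x - 5 = 0 has no rational roots; quadratic formula: x = (-2 ± √124)/12.
  ⇒ x = -sqrt(31)/6 - 1/6 ≈ -1.0946, -1/6 + sqrt(31)/6 ≈ 0.7613

f''(x) = 12*x + 2
Second-derivative test at each critical point:
  f''(-1.0946) = -11.1355 < 0 → local maximum
  f''(0.7613) = 11.1355 > 0 → local minimum

Critical points: x = -sqrt(31)/6 - 1/6 ≈ -1.0946 (local maximum); x = -1/6 + sqrt(31)/6 ≈ 0.7613 (local minimum)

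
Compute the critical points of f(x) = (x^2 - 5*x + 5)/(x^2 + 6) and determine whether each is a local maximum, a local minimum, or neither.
f'(x) = (5*x^2 + 2*x - 30)/(x^4 + 12*x^2 + 36)

Solve f'(x) = 0:
  f'(x) = (5*x^2 + 2*x - 30)/(x^2 + 6)^2; the denominator is positive wherever f is defined, so f'(x) = 0 ⇔ 5*x^2 + 2*x - 30 = 0.
  5*x^2 + 2*x - 30 = 0 has no rational roots; quadratic formula: x = (-2 ± √604)/10.
  ⇒ x = -sqrt(151)/5 - 1/5 ≈ -2.6576, -1/5 + sqrt(151)/5 ≈ 2.2576

f''(x) = 2*(-5*x^3 - 3*x^2 + 90*x + 6)/(x^6 + 18*x^4 + 108*x^2 + 216)
Second-derivative test at each critical point:
  f''(-2.6576) = -0.1440 < 0 → local maximum
  f''(2.2576) = 0.1996 > 0 → local minimum

Critical points: x = -sqrt(151)/5 - 1/5 ≈ -2.6576 (local maximum); x = -1/5 + sqrt(151)/5 ≈ 2.2576 (local minimum)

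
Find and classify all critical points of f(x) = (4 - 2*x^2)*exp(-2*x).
f'(x) = 4*(x^2 - x - 2)*exp(-2*x)

Solve f'(x) = 0:
  f'(x) = (4*x^2 - 4*x - 8)·exp(-2*x) and exp(-2*x) > 0 for every x, so f'(x) = 0 ⇔ 4*x^2 - 4*x - 8 = 0.
  Factor: 4*x^2 - 4*x - 8 = 4*(x - 2)*(x + 1) = 0.
  ⇒ x = -1, 2

f''(x) = 4*(-2*x^2 + 4*x + 3)*exp(-2*x)
Second-derivative test at each critical point:
  f''(-1) = -88.6687 < 0 → local maximum
  f''(2) = 0.2198 > 0 → local minimum

Critical points: x = -1 (local maximum); x = 2 (local minimum)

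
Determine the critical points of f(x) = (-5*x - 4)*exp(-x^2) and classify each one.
f'(x) = (2*x*(5*x + 4) - 5)*exp(-x^2)

Solve f'(x) = 0:
  f'(x) = (10*x^2 + 8*x - 5)·exp(-x^2) and exp(-x^2) > 0 for every x, so f'(x) = 0 ⇔ 10*x^2 + 8*x - 5 = 0.
  10*x^2 + 8*x - 5 = 0 has no rational roots; quadratic formula: x = (-8 ± √264)/20.
  ⇒ x = -sqrt(66)/10 - 2/5 ≈ -1.2124, -2/5 + sqrt(66)/10 ≈ 0.4124

f''(x) = 2*(-10*x^3 - 8*x^2 + 15*x + 4)*exp(-x^2)
Second-derivative test at each critical point:
  f''(-1.2124) = -3.7361 < 0 → local maximum
  f''(0.4124) = 13.7069 > 0 → local minimum

Critical points: x = -sqrt(66)/10 - 2/5 ≈ -1.2124 (local maximum); x = -2/5 + sqrt(66)/10 ≈ 0.4124 (local minimum)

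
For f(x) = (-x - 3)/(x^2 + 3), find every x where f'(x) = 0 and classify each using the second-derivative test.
f'(x) = (-x^2 + 2*x*(x + 3) - 3)/(x^2 + 3)^2

Solve f'(x) = 0:
  f'(x) = (x^2 + 6*x - 3)/(x^2 + 3)^2; the denominator is positive wherever f is defined, so f'(x) = 0 ⇔ x^2 + 6*x - 3 = 0.
  x^2 + 6*x - 3 = 0 has no rational roots; quadratic formula: x = (-6 ± √48)/2.
  ⇒ x = -2*sqrt(3) - 3 ≈ -6.4641, -3 + 2*sqrt(3) ≈ 0.4641

f''(x) = 2*(-4*x^2*(x + 3) + 3*(x + 1)*(x^2 + 3))/(x^2 + 3)^3
Second-derivative test at each critical point:
  f''(-6.4641) = -0.0035 < 0 → local maximum
  f''(0.4641) = 0.6701 > 0 → local minimum

Critical points: x = -2*sqrt(3) - 3 ≈ -6.4641 (local maximum); x = -3 + 2*sqrt(3) ≈ 0.4641 (local minimum)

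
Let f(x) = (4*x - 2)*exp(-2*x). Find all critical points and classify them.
f'(x) = 8*(1 - x)*exp(-2*x)

Solve f'(x) = 0:
  f'(x) = (8 - 8*x)·exp(-2*x) and exp(-2*x) > 0 for every x, so f'(x) = 0 ⇔ 8 - 8*x = 0.
  Factor: 8 - 8*x = -8*(x - 1) = 0.
  ⇒ x = 1

f''(x) = 8*(2*x - 3)*exp(-2*x)
Second-derivative test at each critical point:
  f''(1) = -1.0827 < 0 → local maximum

Critical points: x = 1 (local maximum)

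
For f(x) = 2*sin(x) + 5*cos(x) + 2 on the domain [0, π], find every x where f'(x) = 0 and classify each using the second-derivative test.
f'(x) = -5*sin(x) + 2*cos(x)

Solve f'(x) = 0 on [0, π]:
  f'(x) = 0 ⇔ 2*cos(x) = 5*sin(x) ⇔ tan(x) = 2/5, i.e. x = arctan(2/5) + nπ; keep the solutions lying in [0, π].
  ⇒ x = atan(2/5) ≈ 0.3805

f''(x) = -2*sin(x) - 5*cos(x)
Second-derivative test at each critical point:
  f''(0.3805) = -5.3852 < 0 → local maximum

Critical points: x = atan(2/5) ≈ 0.3805 (local maximum)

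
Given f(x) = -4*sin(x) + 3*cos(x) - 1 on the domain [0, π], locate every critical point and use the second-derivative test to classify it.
f'(x) = -3*sin(x) - 4*cos(x)

Solve f'(x) = 0 on [0, π]:
  f'(x) = 0 ⇔ -4*cos(x) = 3*sin(x) ⇔ tan(x) = -4/3, i.e. x = arctan(-4/3) + nπ; keep the solutions lying in [0, π].
  ⇒ x = pi - atan(4/3) ≈ 2.2143

f''(x) = 4*sin(x) - 3*cos(x)
Second-derivative test at each critical point:
  f''(2.2143) = 5 > 0 → local minimum

Critical points: x = pi - atan(4/3) ≈ 2.2143 (local minimum)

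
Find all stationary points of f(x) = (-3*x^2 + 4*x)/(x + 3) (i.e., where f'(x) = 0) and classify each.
f'(x) = 3*(-x^2 - 6*x + 4)/(x^2 + 6*x + 9)

Solve f'(x) = 0:
  f'(x) = -3*(x^2 + 6*x - 4)/(x + 3)^2; the denominator is positive wherever f is defined, so f'(x) = 0 ⇔ -3*x^2 - 18*x + 12 = 0.
  Factor: -3*x^2 - 18*x + 12 = -3*(x^2 + 6*x - 4); x^2 + 6*x - 4 = 0 has no rational roots; quadratic formula: x = (-6 ± √52)/2.
  ⇒ x = -sqrt(13) - 3 ≈ -6.6056, -3 + sqrt(13) ≈ 0.6056

f''(x) = -78/(x^3 + 9*x^2 + 27*x + 27)
Second-derivative test at each critical point:
  f''(-6.6056) = 1.6641 > 0 → local minimum
  f''(0.6056) = -1.6641 < 0 → local maximum

Critical points: x = -sqrt(13) - 3 ≈ -6.6056 (local minimum); x = -3 + sqrt(13) ≈ 0.6056 (local maximum)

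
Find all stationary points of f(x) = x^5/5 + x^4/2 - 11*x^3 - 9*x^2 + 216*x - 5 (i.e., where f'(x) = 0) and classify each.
f'(x) = x^4 + 2*x^3 - 33*x^2 - 18*x + 216

Solve f'(x) = 0:
  Factor: x^4 + 2*x^3 - 33*x^2 - 18*x + 216 = (x - 4)*(x - 3)*(x + 3)*(x + 6) = 0.
  ⇒ x = -6, -3, 3, 4

f''(x) = 4*x^3 + 6*x^2 - 66*x - 18
Second-derivative test at each critical point:
  f''(-6) = -270 < 0 → local maximum
  f''(-3) = 126 > 0 → local minimum
  f''(3) = -54 < 0 → local maximum
  f''(4) = 70 > 0 → local minimum

Critical points: x = -6 (local maximum); x = -3 (local minimum); x = 3 (local maximum); x = 4 (local minimum)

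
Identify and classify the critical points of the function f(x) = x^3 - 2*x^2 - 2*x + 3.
f'(x) = 3*x^2 - 4*x - 2

Solve f'(x) = 0:
  3*x^2 - 4*x - 2 = 0 has no rational roots; quadratic formula: x = (4 ± √40)/6.
  ⇒ x = 2/3 - sqrt(10)/3 ≈ -0.3874, 2/3 + sqrt(10)/3 ≈ 1.7208

f''(x) = 6*x - 4
Second-derivative test at each critical point:
  f''(-0.3874) = -6.3246 < 0 → local maximum
  f''(1.7208) = 6.3246 > 0 → local minimum

Critical points: x = 2/3 - sqrt(10)/3 ≈ -0.3874 (local maximum); x = 2/3 + sqrt(10)/3 ≈ 1.7208 (local minimum)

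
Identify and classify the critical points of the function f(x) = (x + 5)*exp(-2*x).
f'(x) = (-2*x - 9)*exp(-2*x)

Solve f'(x) = 0:
  f'(x) = (-2*x - 9)·exp(-2*x) and exp(-2*x) > 0 for every x, so f'(x) = 0 ⇔ -2*x - 9 = 0.
  -2*x - 9 = 0.
  ⇒ x = -9/2

f''(x) = 4*(x + 4)*exp(-2*x)
Second-derivative test at each critical point:
  f''(-9/2) = -16206.1679 < 0 → local maximum

Critical points: x = -9/2 (local maximum)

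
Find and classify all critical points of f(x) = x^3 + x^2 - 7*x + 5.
f'(x) = 3*x^2 + 2*x - 7

Solve f'(x) = 0:
  3*x^2 + 2*x - 7 = 0 has no rational roots; quadratic formula: x = (-2 ± √88)/6.
  ⇒ x = -sqrt(22)/3 - 1/3 ≈ -1.8968, -1/3 + sqrt(22)/3 ≈ 1.2301

f''(x) = 6*x + 2
Second-derivative test at each critical point:
  f''(-1.8968) = -9.3808 < 0 → local maximum
  f''(1.2301) = 9.3808 > 0 → local minimum

Critical points: x = -sqrt(22)/3 - 1/3 ≈ -1.8968 (local maximum); x = -1/3 + sqrt(22)/3 ≈ 1.2301 (local minimum)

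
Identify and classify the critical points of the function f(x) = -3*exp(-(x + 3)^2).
f'(x) = 6*(x + 3)*exp(-(x + 3)^2)

Solve f'(x) = 0:
  f'(x) = (6*x + 18)·exp(-(x + 3)^2) and exp(-(x + 3)^2) > 0 for every x, so f'(x) = 0 ⇔ 6*x + 18 = 0.
  Factor: 6*x + 18 = 6*(x + 3) = 0.
  ⇒ x = -3

f''(x) = 6*(1 - 2*(x + 3)^2)*exp(-(x + 3)^2)
Second-derivative test at each critical point:
  f''(-3) = 6 > 0 → local minimum

Critical points: x = -3 (local minimum)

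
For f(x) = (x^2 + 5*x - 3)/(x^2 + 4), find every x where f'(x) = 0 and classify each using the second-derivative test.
f'(x) = (-5*x^2 + 14*x + 20)/(x^4 + 8*x^2 + 16)

Solve f'(x) = 0:
  f'(x) = -(5*x^2 - 14*x - 20)/(x^2 + 4)^2; the denominator is positive wherever f is defined, so f'(x) = 0 ⇔ -5*x^2 + 14*x + 20 = 0.
  5*x^2 - 14*x - 20 = 0 has no rational roots; quadratic formula: x = (14 ± √596)/10.
  ⇒ x = 7/5 - sqrt(149)/5 ≈ -1.0413, 7/5 + sqrt(149)/5 ≈ 3.8413

f''(x) = 2*(5*x^3 - 21*x^2 - 60*x + 28)/(x^6 + 12*x^4 + 48*x^2 + 64)
Second-derivative test at each critical point:
  f''(-1.0413) = 0.9444 > 0 → local minimum
  f''(3.8413) = -0.0694 < 0 → local maximum

Critical points: x = 7/5 - sqrt(149)/5 ≈ -1.0413 (local minimum); x = 7/5 + sqrt(149)/5 ≈ 3.8413 (local maximum)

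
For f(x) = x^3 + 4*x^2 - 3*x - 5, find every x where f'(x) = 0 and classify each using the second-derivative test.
f'(x) = 3*x^2 + 8*x - 3

Solve f'(x) = 0:
  Factor: 3*x^2 + 8*x - 3 = (x + 3)*(3*x - 1) = 0.
  ⇒ x = -3, 1/3

f''(x) = 6*x + 8
Second-derivative test at each critical point:
  f''(-3) = -10 < 0 → local maximum
  f''(1/3) = 10 > 0 → local minimum

Critical points: x = -3 (local maximum); x = 1/3 (local minimum)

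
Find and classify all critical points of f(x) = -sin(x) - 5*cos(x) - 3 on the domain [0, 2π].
f'(x) = 5*sin(x) - cos(x)

Solve f'(x) = 0 on [0, 2π]:
  f'(x) = 0 ⇔ -cos(x) = -5*sin(x) ⇔ tan(x) = 1/5, i.e. x = arctan(1/5) + nπ; keep the solutions lying in [0, 2π].
  ⇒ x = atan(1/5) ≈ 0.1974, atan(1/5) + pi ≈ 3.3390

f''(x) = sin(x) + 5*cos(x)
Second-derivative test at each critical point:
  f''(0.1974) = 5.0990 > 0 → local minimum
  f''(3.3390) = -5.0990 < 0 → local maximum

Critical points: x = atan(1/5) ≈ 0.1974 (local minimum); x = atan(1/5) + pi ≈ 3.3390 (local maximum)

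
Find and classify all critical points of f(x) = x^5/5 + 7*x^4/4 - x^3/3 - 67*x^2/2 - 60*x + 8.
f'(x) = x^4 + 7*x^3 - x^2 - 67*x - 60

Solve f'(x) = 0:
  Factor: x^4 + 7*x^3 - x^2 - 67*x - 60 = (x - 3)*(x + 1)*(x + 4)*(x + 5) = 0.
  ⇒ x = -5, -4, -1, 3

f''(x) = 4*x^3 + 21*x^2 - 2*x - 67
Second-derivative test at each critical point:
  f''(-5) = -32 < 0 → local maximum
  f''(-4) = 21 > 0 → local minimum
  f''(-1) = -48 < 0 → local maximum
  f''(3) = 224 > 0 → local minimum

Critical points: x = -5 (local maximum); x = -4 (local minimum); x = -1 (local maximum); x = 3 (local minimum)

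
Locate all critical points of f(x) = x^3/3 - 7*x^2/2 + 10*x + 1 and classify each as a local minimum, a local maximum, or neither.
f'(x) = x^2 - 7*x + 10

Solve f'(x) = 0:
  Factor: x^2 - 7*x + 10 = (x - 5)*(x - 2) = 0.
  ⇒ x = 2, 5

f''(x) = 2*x - 7
Second-derivative test at each critical point:
  f''(2) = -3 < 0 → local maximum
  f''(5) = 3 > 0 → local minimum

Critical points: x = 2 (local maximum); x = 5 (local minimum)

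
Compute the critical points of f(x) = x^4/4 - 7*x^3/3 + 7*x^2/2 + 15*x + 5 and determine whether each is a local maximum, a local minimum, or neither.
f'(x) = x^3 - 7*x^2 + 7*x + 15

Solve f'(x) = 0:
  Factor: x^3 - 7*x^2 + 7*x + 15 = (x - 5)*(x - 3)*(x + 1) = 0.
  ⇒ x = -1, 3, 5

f''(x) = 3*x^2 - 14*x + 7
Second-derivative test at each critical point:
  f''(-1) = 24 > 0 → local minimum
  f''(3) = -8 < 0 → local maximum
  f''(5) = 12 > 0 → local minimum

Critical points: x = -1 (local minimum); x = 3 (local maximum); x = 5 (local minimum)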